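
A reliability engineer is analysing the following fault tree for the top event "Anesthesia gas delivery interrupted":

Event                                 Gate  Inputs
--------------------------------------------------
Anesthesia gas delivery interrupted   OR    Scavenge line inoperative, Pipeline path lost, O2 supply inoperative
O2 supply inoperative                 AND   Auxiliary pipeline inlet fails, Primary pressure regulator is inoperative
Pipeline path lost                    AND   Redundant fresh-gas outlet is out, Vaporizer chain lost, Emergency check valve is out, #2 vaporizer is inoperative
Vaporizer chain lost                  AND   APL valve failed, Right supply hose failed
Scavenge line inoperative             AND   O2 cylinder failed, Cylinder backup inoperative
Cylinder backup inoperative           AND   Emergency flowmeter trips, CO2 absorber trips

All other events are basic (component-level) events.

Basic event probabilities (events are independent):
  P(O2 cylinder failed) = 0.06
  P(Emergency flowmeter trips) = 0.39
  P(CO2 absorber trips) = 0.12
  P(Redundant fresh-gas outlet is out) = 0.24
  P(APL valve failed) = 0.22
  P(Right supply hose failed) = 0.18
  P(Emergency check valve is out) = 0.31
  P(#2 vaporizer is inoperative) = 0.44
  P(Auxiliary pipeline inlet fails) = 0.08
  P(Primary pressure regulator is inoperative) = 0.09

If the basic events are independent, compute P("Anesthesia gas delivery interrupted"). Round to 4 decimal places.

P(Cylinder backup inoperative) [AND] = 0.39 × 0.12 = 0.046800
P(Scavenge line inoperative) [AND] = 0.06 × 0.046800 = 0.002808
P(Vaporizer chain lost) [AND] = 0.22 × 0.18 = 0.039600
P(Pipeline path lost) [AND] = 0.24 × 0.039600 × 0.31 × 0.44 = 0.001296
P(O2 supply inoperative) [AND] = 0.08 × 0.09 = 0.007200
P(Anesthesia gas delivery interrupted) [OR] = 1 − (1−0.002808) × (1−0.001296) × (1−0.007200) = 0.011271
Rounded to 4 decimal places: P(Anesthesia gas delivery interrupted) ≈ 0.0113.

0.0113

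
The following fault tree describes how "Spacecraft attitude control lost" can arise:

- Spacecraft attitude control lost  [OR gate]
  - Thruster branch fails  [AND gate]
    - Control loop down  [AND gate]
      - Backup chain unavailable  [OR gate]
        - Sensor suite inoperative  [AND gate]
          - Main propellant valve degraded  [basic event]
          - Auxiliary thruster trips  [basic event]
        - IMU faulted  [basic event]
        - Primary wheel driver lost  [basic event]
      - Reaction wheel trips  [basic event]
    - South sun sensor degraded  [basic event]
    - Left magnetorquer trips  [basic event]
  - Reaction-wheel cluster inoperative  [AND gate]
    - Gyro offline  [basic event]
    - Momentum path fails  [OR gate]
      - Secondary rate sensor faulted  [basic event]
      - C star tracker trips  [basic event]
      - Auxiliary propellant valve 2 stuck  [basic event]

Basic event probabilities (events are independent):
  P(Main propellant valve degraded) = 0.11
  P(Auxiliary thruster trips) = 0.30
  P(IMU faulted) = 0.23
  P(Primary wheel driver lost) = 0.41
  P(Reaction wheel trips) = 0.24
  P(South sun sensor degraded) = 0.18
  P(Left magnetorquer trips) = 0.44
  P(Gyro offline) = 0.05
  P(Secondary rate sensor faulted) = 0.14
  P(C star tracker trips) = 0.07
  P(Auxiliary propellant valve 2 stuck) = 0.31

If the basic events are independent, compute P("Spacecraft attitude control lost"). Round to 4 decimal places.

0.0328

P(Sensor suite inoperative) [AND] = 0.11 × 0.30 = 0.033000
P(Backup chain unavailable) [OR] = 1 − (1−0.033000) × (1−0.23) × (1−0.41) = 0.560692
P(Control loop down) [AND] = 0.560692 × 0.24 = 0.134566
P(Thruster branch fails) [AND] = 0.134566 × 0.18 × 0.44 = 0.010658
P(Momentum path fails) [OR] = 1 − (1−0.14) × (1−0.07) × (1−0.31) = 0.448138
P(Reaction-wheel cluster inoperative) [AND] = 0.05 × 0.448138 = 0.022407
P(Spacecraft attitude control lost) [OR] = 1 − (1−0.010658) × (1−0.022407) = 0.032826
Rounded to 4 decimal places: P(Spacecraft attitude control lost) ≈ 0.0328.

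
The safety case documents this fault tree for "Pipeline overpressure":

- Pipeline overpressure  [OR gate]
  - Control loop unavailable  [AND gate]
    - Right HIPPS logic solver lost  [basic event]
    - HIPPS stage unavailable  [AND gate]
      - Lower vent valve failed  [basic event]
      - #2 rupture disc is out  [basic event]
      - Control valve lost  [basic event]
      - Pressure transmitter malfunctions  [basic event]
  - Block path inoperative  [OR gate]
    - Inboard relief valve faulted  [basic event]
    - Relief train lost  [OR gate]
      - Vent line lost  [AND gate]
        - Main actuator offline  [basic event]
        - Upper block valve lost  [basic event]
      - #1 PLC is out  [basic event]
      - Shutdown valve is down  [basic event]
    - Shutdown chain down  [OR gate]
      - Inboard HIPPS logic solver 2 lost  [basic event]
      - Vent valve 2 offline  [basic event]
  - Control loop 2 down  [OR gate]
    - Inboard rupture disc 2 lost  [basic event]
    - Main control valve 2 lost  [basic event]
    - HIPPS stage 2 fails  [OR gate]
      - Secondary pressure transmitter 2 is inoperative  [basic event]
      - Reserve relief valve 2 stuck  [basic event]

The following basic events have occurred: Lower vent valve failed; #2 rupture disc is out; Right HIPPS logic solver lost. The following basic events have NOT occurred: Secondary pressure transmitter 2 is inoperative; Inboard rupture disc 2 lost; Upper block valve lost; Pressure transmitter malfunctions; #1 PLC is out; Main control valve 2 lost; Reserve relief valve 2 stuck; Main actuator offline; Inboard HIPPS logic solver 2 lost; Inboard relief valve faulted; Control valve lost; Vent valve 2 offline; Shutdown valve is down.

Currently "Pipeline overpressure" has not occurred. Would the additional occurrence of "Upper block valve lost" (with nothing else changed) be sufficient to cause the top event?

No

Counterfactual: set "Upper block valve lost" to occurred.
HIPPS stage unavailable [AND]: Lower vent valve failed=occurs, #2 rupture disc is out=occurs, Control valve lost=not, Pressure transmitter malfunctions=not → not all inputs occur → does not occur.
Control loop unavailable [AND]: Right HIPPS logic solver lost=occurs, HIPPS stage unavailable=not → not all inputs occur → does not occur.
Vent line lost [AND]: Main actuator offline=not, Upper block valve lost=occurs → not all inputs occur → does not occur.
Relief train lost [OR]: Vent line lost=not, #1 PLC is out=not, Shutdown valve is down=not → no input occurs → does not occur.
Shutdown chain down [OR]: Inboard HIPPS logic solver 2 lost=not, Vent valve 2 offline=not → no input occurs → does not occur.
Block path inoperative [OR]: Inboard relief valve faulted=not, Relief train lost=not, Shutdown chain down=not → no input occurs → does not occur.
HIPPS stage 2 fails [OR]: Secondary pressure transmitter 2 is inoperative=not, Reserve relief valve 2 stuck=not → no input occurs → does not occur.
Control loop 2 down [OR]: Inboard rupture disc 2 lost=not, Main control valve 2 lost=not, HIPPS stage 2 fails=not → no input occurs → does not occur.
Pipeline overpressure [OR]: Control loop unavailable=not, Block path inoperative=not, Control loop 2 down=not → no input occurs → does not occur.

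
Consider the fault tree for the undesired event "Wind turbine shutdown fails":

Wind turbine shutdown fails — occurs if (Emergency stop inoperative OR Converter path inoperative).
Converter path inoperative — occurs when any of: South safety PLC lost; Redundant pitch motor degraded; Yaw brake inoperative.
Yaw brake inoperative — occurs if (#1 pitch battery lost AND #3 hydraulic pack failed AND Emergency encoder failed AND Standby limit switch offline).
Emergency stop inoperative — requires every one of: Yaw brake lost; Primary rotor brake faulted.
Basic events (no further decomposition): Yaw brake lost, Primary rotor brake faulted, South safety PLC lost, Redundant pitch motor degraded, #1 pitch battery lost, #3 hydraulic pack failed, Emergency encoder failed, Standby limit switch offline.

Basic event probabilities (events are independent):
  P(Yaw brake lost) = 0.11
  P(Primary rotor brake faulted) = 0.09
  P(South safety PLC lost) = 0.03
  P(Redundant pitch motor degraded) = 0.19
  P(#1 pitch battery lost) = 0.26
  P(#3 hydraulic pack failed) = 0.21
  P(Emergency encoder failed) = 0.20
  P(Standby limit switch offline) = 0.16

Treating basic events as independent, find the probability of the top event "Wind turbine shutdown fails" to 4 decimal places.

0.2234

P(Emergency stop inoperative) [AND] = 0.11 × 0.09 = 0.009900
P(Yaw brake inoperative) [AND] = 0.26 × 0.21 × 0.20 × 0.16 = 0.001747
P(Converter path inoperative) [OR] = 1 − (1−0.03) × (1−0.19) × (1−0.001747) = 0.215673
P(Wind turbine shutdown fails) [OR] = 1 − (1−0.009900) × (1−0.215673) = 0.223438
Rounded to 4 decimal places: P(Wind turbine shutdown fails) ≈ 0.2234.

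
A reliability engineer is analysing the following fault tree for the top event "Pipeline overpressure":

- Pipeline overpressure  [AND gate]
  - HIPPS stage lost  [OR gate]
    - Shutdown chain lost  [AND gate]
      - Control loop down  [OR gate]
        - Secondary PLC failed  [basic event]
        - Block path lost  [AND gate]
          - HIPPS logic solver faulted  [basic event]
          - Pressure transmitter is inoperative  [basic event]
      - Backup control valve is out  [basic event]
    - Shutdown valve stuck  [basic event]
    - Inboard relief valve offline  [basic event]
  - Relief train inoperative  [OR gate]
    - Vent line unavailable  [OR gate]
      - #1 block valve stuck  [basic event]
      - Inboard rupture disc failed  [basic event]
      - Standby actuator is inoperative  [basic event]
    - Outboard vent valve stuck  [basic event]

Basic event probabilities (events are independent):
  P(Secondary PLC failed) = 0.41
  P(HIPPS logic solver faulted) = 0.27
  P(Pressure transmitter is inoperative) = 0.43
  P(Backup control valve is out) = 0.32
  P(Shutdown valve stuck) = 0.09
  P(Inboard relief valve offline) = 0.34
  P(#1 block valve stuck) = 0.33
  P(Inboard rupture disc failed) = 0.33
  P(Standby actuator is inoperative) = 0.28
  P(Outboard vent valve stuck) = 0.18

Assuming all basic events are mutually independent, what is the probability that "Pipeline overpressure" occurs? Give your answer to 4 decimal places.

P(Block path lost) [AND] = 0.27 × 0.43 = 0.116100
P(Control loop down) [OR] = 1 − (1−0.41) × (1−0.116100) = 0.478499
P(Shutdown chain lost) [AND] = 0.478499 × 0.32 = 0.153120
P(HIPPS stage lost) [OR] = 1 − (1−0.153120) × (1−0.09) × (1−0.34) = 0.491364
P(Vent line unavailable) [OR] = 1 − (1−0.33) × (1−0.33) × (1−0.28) = 0.676792
P(Relief train inoperative) [OR] = 1 − (1−0.676792) × (1−0.18) = 0.734969
P(Pipeline overpressure) [AND] = 0.491364 × 0.734969 = 0.361137
Rounded to 4 decimal places: P(Pipeline overpressure) ≈ 0.3611.

0.3611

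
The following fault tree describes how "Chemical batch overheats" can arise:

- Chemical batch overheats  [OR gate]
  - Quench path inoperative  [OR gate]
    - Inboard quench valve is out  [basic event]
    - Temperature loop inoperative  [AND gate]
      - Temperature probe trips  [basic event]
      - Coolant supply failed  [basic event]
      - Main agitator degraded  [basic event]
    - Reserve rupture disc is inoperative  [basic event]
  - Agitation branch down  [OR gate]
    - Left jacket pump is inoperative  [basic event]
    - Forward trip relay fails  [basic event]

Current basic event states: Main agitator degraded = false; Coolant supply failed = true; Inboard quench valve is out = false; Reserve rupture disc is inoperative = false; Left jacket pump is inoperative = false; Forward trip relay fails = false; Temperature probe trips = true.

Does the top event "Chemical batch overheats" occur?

Temperature loop inoperative [AND]: Temperature probe trips=occurs, Coolant supply failed=occurs, Main agitator degraded=not → not all inputs occur → does not occur.
Quench path inoperative [OR]: Inboard quench valve is out=not, Temperature loop inoperative=not, Reserve rupture disc is inoperative=not → no input occurs → does not occur.
Agitation branch down [OR]: Left jacket pump is inoperative=not, Forward trip relay fails=not → no input occurs → does not occur.
Chemical batch overheats [OR]: Quench path inoperative=not, Agitation branch down=not → no input occurs → does not occur.

No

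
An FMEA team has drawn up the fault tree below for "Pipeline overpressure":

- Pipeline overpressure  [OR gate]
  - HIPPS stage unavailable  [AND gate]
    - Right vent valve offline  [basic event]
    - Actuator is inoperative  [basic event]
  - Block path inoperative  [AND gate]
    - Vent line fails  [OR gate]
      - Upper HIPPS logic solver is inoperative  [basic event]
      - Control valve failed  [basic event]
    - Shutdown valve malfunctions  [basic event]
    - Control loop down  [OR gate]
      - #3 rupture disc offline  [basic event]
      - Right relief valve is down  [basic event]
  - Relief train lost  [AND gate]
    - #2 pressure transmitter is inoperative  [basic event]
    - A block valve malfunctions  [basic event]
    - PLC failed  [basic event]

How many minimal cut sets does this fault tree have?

6

HIPPS stage unavailable [AND]: one cut set from each child combined → 1 × 1 = 1 cut set(s).
Vent line fails [OR]: union of children's cut sets → 2 cut set(s).
Control loop down [OR]: union of children's cut sets → 2 cut set(s).
Block path inoperative [AND]: one cut set from each child combined → 2 × 1 × 2 = 4 cut set(s).
Relief train lost [AND]: one cut set from each child combined → 1 × 1 × 1 = 1 cut set(s).
Pipeline overpressure [OR]: union of children's cut sets → 6 cut set(s).
Minimal cut sets: {Actuator is inoperative, Right vent valve offline}; {#3 rupture disc offline, Shutdown valve malfunctions, Upper HIPPS logic solver is inoperative}; {Right relief valve is down, Shutdown valve malfunctions, Upper HIPPS logic solver is inoperative}; {#3 rupture disc offline, Control valve failed, Shutdown valve malfunctions}; {Control valve failed, Right relief valve is down, Shutdown valve malfunctions}; {#2 pressure transmitter is inoperative, A block valve malfunctions, PLC failed}.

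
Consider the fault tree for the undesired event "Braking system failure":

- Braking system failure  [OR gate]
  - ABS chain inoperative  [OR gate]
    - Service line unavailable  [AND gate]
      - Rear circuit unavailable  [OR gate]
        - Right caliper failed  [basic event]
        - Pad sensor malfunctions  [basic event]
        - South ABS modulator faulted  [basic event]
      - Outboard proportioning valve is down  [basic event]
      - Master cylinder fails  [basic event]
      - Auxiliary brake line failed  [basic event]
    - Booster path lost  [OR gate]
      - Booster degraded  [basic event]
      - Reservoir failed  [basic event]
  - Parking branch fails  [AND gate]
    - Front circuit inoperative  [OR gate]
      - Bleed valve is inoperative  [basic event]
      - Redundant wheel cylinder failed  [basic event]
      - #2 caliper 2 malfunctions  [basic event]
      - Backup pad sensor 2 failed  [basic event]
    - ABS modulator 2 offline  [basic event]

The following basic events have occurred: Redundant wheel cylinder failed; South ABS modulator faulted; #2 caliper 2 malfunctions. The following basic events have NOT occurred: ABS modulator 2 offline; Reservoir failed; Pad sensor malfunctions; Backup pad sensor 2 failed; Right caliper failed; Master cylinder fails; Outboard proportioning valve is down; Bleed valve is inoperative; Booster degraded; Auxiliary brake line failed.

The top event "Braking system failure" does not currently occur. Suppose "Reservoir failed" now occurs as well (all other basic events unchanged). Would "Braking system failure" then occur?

Yes

Counterfactual: set "Reservoir failed" to occurred.
Rear circuit unavailable [OR]: Right caliper failed=not, Pad sensor malfunctions=not, South ABS modulator faulted=occurs → at least one input occurs → occurs.
Service line unavailable [AND]: Rear circuit unavailable=occurs, Outboard proportioning valve is down=not, Master cylinder fails=not, Auxiliary brake line failed=not → not all inputs occur → does not occur.
Booster path lost [OR]: Booster degraded=not, Reservoir failed=occurs → at least one input occurs → occurs.
ABS chain inoperative [OR]: Service line unavailable=not, Booster path lost=occurs → at least one input occurs → occurs.
Front circuit inoperative [OR]: Bleed valve is inoperative=not, Redundant wheel cylinder failed=occurs, #2 caliper 2 malfunctions=occurs, Backup pad sensor 2 failed=not → at least one input occurs → occurs.
Parking branch fails [AND]: Front circuit inoperative=occurs, ABS modulator 2 offline=not → not all inputs occur → does not occur.
Braking system failure [OR]: ABS chain inoperative=occurs, Parking branch fails=not → at least one input occurs → occurs.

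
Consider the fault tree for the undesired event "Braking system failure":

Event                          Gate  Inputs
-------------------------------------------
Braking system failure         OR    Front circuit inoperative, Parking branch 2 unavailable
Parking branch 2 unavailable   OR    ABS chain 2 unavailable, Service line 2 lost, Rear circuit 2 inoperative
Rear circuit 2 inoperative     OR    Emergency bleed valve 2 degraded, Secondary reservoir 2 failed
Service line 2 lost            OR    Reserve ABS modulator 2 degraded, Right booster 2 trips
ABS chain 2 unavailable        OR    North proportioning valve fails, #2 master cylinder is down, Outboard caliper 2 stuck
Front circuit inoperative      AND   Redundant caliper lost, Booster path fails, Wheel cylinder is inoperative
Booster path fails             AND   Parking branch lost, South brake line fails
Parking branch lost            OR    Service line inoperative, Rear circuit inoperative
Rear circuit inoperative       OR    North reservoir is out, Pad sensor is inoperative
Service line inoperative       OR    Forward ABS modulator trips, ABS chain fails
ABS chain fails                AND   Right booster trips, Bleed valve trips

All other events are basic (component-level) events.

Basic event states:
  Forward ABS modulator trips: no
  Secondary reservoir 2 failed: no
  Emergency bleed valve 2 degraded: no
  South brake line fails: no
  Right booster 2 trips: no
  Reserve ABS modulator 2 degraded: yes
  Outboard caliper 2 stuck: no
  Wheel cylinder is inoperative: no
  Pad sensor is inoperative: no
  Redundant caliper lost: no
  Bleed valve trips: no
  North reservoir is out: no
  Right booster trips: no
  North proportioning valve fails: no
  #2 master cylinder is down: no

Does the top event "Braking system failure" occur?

ABS chain fails [AND]: Right booster trips=not, Bleed valve trips=not → not all inputs occur → does not occur.
Service line inoperative [OR]: Forward ABS modulator trips=not, ABS chain fails=not → no input occurs → does not occur.
Rear circuit inoperative [OR]: North reservoir is out=not, Pad sensor is inoperative=not → no input occurs → does not occur.
Parking branch lost [OR]: Service line inoperative=not, Rear circuit inoperative=not → no input occurs → does not occur.
Booster path fails [AND]: Parking branch lost=not, South brake line fails=not → not all inputs occur → does not occur.
Front circuit inoperative [AND]: Redundant caliper lost=not, Booster path fails=not, Wheel cylinder is inoperative=not → not all inputs occur → does not occur.
ABS chain 2 unavailable [OR]: North proportioning valve fails=not, #2 master cylinder is down=not, Outboard caliper 2 stuck=not → no input occurs → does not occur.
Service line 2 lost [OR]: Reserve ABS modulator 2 degraded=occurs, Right booster 2 trips=not → at least one input occurs → occurs.
Rear circuit 2 inoperative [OR]: Emergency bleed valve 2 degraded=not, Secondary reservoir 2 failed=not → no input occurs → does not occur.
Parking branch 2 unavailable [OR]: ABS chain 2 unavailable=not, Service line 2 lost=occurs, Rear circuit 2 inoperative=not → at least one input occurs → occurs.
Braking system failure [OR]: Front circuit inoperative=not, Parking branch 2 unavailable=occurs → at least one input occurs → occurs.

Yes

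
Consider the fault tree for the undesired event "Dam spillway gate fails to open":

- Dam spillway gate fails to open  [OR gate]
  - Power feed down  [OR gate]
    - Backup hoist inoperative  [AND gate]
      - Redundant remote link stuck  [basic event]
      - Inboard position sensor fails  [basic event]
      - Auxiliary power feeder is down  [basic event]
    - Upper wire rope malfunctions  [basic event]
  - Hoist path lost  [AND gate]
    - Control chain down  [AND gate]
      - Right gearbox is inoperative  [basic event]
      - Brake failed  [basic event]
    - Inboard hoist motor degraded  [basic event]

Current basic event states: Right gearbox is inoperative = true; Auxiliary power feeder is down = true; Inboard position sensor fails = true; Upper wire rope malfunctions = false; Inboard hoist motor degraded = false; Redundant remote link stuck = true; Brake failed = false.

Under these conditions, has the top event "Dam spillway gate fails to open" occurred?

Yes

Backup hoist inoperative [AND]: Redundant remote link stuck=occurs, Inboard position sensor fails=occurs, Auxiliary power feeder is down=occurs → all inputs occur → occurs.
Power feed down [OR]: Backup hoist inoperative=occurs, Upper wire rope malfunctions=not → at least one input occurs → occurs.
Control chain down [AND]: Right gearbox is inoperative=occurs, Brake failed=not → not all inputs occur → does not occur.
Hoist path lost [AND]: Control chain down=not, Inboard hoist motor degraded=not → not all inputs occur → does not occur.
Dam spillway gate fails to open [OR]: Power feed down=occurs, Hoist path lost=not → at least one input occurs → occurs.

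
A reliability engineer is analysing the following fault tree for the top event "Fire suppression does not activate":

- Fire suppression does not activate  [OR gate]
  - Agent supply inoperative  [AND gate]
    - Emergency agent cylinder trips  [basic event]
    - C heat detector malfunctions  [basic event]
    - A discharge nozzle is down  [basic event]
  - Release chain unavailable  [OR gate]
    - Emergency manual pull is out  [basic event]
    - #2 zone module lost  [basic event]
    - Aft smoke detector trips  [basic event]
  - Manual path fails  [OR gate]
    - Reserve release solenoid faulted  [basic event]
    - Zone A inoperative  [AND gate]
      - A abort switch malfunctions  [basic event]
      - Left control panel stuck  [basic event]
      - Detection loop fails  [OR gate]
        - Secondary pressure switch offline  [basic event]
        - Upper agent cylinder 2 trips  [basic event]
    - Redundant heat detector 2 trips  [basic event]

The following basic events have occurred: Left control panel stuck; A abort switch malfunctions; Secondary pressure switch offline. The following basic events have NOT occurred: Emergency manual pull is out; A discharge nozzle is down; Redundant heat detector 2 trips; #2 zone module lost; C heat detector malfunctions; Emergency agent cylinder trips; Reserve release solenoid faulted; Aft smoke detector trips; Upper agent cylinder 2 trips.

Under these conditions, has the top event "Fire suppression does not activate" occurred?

Agent supply inoperative [AND]: Emergency agent cylinder trips=not, C heat detector malfunctions=not, A discharge nozzle is down=not → not all inputs occur → does not occur.
Release chain unavailable [OR]: Emergency manual pull is out=not, #2 zone module lost=not, Aft smoke detector trips=not → no input occurs → does not occur.
Detection loop fails [OR]: Secondary pressure switch offline=occurs, Upper agent cylinder 2 trips=not → at least one input occurs → occurs.
Zone A inoperative [AND]: A abort switch malfunctions=occurs, Left control panel stuck=occurs, Detection loop fails=occurs → all inputs occur → occurs.
Manual path fails [OR]: Reserve release solenoid faulted=not, Zone A inoperative=occurs, Redundant heat detector 2 trips=not → at least one input occurs → occurs.
Fire suppression does not activate [OR]: Agent supply inoperative=not, Release chain unavailable=not, Manual path fails=occurs → at least one input occurs → occurs.

Yes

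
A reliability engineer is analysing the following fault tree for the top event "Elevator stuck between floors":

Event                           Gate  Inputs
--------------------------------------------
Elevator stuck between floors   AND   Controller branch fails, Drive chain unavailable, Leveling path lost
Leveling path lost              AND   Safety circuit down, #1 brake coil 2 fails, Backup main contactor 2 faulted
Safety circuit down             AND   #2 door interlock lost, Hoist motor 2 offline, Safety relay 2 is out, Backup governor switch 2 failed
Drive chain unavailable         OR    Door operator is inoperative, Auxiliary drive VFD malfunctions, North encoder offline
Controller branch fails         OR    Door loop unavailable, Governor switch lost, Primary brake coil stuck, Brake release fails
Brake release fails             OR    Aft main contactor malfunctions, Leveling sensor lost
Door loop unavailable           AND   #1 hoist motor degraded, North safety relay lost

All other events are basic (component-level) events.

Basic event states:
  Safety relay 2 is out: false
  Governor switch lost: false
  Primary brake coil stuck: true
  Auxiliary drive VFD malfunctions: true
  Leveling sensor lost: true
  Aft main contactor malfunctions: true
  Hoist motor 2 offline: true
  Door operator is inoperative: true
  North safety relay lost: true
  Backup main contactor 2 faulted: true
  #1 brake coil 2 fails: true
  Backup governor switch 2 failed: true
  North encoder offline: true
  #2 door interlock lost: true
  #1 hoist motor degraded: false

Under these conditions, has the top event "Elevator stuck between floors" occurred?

No

Door loop unavailable [AND]: #1 hoist motor degraded=not, North safety relay lost=occurs → not all inputs occur → does not occur.
Brake release fails [OR]: Aft main contactor malfunctions=occurs, Leveling sensor lost=occurs → at least one input occurs → occurs.
Controller branch fails [OR]: Door loop unavailable=not, Governor switch lost=not, Primary brake coil stuck=occurs, Brake release fails=occurs → at least one input occurs → occurs.
Drive chain unavailable [OR]: Door operator is inoperative=occurs, Auxiliary drive VFD malfunctions=occurs, North encoder offline=occurs → at least one input occurs → occurs.
Safety circuit down [AND]: #2 door interlock lost=occurs, Hoist motor 2 offline=occurs, Safety relay 2 is out=not, Backup governor switch 2 failed=occurs → not all inputs occur → does not occur.
Leveling path lost [AND]: Safety circuit down=not, #1 brake coil 2 fails=occurs, Backup main contactor 2 faulted=occurs → not all inputs occur → does not occur.
Elevator stuck between floors [AND]: Controller branch fails=occurs, Drive chain unavailable=occurs, Leveling path lost=not → not all inputs occur → does not occur.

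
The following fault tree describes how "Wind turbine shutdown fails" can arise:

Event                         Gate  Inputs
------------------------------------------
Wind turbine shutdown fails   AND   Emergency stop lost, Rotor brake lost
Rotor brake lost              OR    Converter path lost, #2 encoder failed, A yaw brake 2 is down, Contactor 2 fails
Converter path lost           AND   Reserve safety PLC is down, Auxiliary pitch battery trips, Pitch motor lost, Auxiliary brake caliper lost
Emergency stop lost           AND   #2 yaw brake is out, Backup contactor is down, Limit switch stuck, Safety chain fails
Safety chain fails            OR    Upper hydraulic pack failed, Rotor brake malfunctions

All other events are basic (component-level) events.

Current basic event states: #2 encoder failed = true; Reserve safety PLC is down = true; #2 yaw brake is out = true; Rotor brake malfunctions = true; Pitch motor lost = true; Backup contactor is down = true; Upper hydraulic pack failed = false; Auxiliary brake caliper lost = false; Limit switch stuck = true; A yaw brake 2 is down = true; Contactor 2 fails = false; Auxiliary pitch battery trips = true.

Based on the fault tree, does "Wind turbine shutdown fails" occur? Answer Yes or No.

Safety chain fails [OR]: Upper hydraulic pack failed=not, Rotor brake malfunctions=occurs → at least one input occurs → occurs.
Emergency stop lost [AND]: #2 yaw brake is out=occurs, Backup contactor is down=occurs, Limit switch stuck=occurs, Safety chain fails=occurs → all inputs occur → occurs.
Converter path lost [AND]: Reserve safety PLC is down=occurs, Auxiliary pitch battery trips=occurs, Pitch motor lost=occurs, Auxiliary brake caliper lost=not → not all inputs occur → does not occur.
Rotor brake lost [OR]: Converter path lost=not, #2 encoder failed=occurs, A yaw brake 2 is down=occurs, Contactor 2 fails=not → at least one input occurs → occurs.
Wind turbine shutdown fails [AND]: Emergency stop lost=occurs, Rotor brake lost=occurs → all inputs occur → occurs.

Yes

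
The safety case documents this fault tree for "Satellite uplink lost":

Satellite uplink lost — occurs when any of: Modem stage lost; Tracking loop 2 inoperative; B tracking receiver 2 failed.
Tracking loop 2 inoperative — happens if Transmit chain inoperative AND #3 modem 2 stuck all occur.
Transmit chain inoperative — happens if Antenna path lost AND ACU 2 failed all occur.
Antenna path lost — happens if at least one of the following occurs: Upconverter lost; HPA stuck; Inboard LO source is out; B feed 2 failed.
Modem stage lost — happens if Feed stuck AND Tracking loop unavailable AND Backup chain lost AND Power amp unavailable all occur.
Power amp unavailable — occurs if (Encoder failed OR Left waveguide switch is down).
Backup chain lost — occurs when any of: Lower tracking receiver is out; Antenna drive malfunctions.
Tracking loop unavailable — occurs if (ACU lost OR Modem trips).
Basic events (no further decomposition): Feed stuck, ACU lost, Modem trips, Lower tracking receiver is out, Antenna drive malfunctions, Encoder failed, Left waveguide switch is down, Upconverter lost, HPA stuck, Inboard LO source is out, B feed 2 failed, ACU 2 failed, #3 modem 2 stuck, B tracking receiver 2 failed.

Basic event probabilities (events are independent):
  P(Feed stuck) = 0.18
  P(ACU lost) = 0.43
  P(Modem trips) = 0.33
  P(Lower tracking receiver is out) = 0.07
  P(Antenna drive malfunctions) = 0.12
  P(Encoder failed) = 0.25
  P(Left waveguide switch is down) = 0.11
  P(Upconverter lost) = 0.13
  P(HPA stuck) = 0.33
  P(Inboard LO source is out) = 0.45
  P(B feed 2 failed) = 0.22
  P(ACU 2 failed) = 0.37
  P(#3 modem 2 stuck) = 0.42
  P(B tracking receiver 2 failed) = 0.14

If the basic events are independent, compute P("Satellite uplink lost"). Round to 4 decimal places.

0.2453

P(Tracking loop unavailable) [OR] = 1 − (1−0.43) × (1−0.33) = 0.618100
P(Backup chain lost) [OR] = 1 − (1−0.07) × (1−0.12) = 0.181600
P(Power amp unavailable) [OR] = 1 − (1−0.25) × (1−0.11) = 0.332500
P(Modem stage lost) [AND] = 0.18 × 0.618100 × 0.181600 × 0.332500 = 0.006718
P(Antenna path lost) [OR] = 1 − (1−0.13) × (1−0.33) × (1−0.45) × (1−0.22) = 0.749936
P(Transmit chain inoperative) [AND] = 0.749936 × 0.37 = 0.277476
P(Tracking loop 2 inoperative) [AND] = 0.277476 × 0.42 = 0.116540
P(Satellite uplink lost) [OR] = 1 − (1−0.006718) × (1−0.116540) × (1−0.14) = 0.245329
Rounded to 4 decimal places: P(Satellite uplink lost) ≈ 0.2453.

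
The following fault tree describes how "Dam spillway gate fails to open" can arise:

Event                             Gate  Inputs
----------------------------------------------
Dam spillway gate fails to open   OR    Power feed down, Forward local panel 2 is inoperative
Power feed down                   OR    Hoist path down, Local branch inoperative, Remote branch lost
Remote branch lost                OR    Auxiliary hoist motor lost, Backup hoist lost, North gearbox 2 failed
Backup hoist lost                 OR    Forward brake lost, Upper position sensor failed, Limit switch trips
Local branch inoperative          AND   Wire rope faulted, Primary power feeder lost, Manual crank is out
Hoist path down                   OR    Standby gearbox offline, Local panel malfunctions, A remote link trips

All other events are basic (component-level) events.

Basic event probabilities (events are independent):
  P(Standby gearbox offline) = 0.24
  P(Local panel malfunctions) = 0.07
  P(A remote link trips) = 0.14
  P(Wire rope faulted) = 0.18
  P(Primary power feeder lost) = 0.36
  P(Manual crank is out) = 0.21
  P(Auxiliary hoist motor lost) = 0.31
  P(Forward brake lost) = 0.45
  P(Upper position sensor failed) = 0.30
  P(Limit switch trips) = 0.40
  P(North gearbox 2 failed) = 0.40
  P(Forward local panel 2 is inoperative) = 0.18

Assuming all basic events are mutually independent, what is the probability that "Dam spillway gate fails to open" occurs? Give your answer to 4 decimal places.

P(Hoist path down) [OR] = 1 − (1−0.24) × (1−0.07) × (1−0.14) = 0.392152
P(Local branch inoperative) [AND] = 0.18 × 0.36 × 0.21 = 0.013608
P(Backup hoist lost) [OR] = 1 − (1−0.45) × (1−0.30) × (1−0.40) = 0.769000
P(Remote branch lost) [OR] = 1 − (1−0.31) × (1−0.769000) × (1−0.40) = 0.904366
P(Power feed down) [OR] = 1 − (1−0.392152) × (1−0.013608) × (1−0.904366) = 0.942660
P(Dam spillway gate fails to open) [OR] = 1 − (1−0.942660) × (1−0.18) = 0.952981
Rounded to 4 decimal places: P(Dam spillway gate fails to open) ≈ 0.9530.

0.9530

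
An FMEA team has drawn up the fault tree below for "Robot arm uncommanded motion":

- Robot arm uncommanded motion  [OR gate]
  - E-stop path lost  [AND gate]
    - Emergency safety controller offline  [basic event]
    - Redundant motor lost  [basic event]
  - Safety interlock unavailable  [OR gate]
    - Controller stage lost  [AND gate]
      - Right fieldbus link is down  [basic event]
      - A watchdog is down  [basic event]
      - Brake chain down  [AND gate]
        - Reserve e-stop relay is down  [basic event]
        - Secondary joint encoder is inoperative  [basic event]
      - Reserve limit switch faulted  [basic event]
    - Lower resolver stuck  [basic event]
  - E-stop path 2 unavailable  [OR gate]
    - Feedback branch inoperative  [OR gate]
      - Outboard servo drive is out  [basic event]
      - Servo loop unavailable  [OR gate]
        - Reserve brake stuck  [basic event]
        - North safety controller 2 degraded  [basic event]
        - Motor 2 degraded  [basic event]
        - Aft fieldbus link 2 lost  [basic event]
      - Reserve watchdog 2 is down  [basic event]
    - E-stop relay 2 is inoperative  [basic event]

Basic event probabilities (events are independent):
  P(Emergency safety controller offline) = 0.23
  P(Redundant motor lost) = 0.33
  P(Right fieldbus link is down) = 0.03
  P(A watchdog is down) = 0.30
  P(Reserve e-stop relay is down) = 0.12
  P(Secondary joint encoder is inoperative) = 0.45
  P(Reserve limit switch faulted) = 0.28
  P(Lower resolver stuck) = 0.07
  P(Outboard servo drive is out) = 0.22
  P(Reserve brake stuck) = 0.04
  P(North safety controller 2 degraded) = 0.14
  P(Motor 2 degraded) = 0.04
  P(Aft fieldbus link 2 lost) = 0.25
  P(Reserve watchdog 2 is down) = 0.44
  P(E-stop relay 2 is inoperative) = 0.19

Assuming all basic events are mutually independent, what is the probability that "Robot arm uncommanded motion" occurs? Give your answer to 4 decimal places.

P(E-stop path lost) [AND] = 0.23 × 0.33 = 0.075900
P(Brake chain down) [AND] = 0.12 × 0.45 = 0.054000
P(Controller stage lost) [AND] = 0.03 × 0.30 × 0.054000 × 0.28 = 0.000136
P(Safety interlock unavailable) [OR] = 1 − (1−0.000136) × (1−0.07) = 0.070126
P(Servo loop unavailable) [OR] = 1 − (1−0.04) × (1−0.14) × (1−0.04) × (1−0.25) = 0.405568
P(Feedback branch inoperative) [OR] = 1 − (1−0.22) × (1−0.405568) × (1−0.44) = 0.740352
P(E-stop path 2 unavailable) [OR] = 1 − (1−0.740352) × (1−0.19) = 0.789685
P(Robot arm uncommanded motion) [OR] = 1 − (1−0.075900) × (1−0.070126) × (1−0.789685) = 0.819277
Rounded to 4 decimal places: P(Robot arm uncommanded motion) ≈ 0.8193.

0.8193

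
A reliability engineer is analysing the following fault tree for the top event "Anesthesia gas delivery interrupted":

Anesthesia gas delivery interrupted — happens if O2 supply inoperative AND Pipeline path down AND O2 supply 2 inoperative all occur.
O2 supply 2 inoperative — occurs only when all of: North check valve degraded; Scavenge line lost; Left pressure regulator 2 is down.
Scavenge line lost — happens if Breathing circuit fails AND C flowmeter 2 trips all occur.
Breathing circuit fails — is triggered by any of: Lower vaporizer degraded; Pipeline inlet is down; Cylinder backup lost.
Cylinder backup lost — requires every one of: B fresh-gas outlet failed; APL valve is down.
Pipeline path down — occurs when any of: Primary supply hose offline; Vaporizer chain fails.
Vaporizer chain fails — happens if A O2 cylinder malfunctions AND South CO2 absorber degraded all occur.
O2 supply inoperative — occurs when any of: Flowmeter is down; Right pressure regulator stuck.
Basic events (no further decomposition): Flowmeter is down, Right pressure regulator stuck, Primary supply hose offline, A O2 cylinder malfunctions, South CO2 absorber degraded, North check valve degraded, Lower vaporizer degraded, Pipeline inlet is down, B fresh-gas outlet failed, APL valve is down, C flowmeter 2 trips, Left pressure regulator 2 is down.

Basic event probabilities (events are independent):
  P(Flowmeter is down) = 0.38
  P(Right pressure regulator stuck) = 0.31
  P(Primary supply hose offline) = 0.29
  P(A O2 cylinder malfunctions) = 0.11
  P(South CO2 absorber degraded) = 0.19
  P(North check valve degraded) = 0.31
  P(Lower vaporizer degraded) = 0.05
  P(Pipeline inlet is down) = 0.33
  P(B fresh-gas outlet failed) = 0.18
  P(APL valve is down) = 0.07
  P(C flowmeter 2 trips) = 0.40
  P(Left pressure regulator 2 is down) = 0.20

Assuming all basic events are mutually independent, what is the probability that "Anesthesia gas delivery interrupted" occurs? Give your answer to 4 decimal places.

0.0016

P(O2 supply inoperative) [OR] = 1 − (1−0.38) × (1−0.31) = 0.572200
P(Vaporizer chain fails) [AND] = 0.11 × 0.19 = 0.020900
P(Pipeline path down) [OR] = 1 − (1−0.29) × (1−0.020900) = 0.304839
P(Cylinder backup lost) [AND] = 0.18 × 0.07 = 0.012600
P(Breathing circuit fails) [OR] = 1 − (1−0.05) × (1−0.33) × (1−0.012600) = 0.371520
P(Scavenge line lost) [AND] = 0.371520 × 0.40 = 0.148608
P(O2 supply 2 inoperative) [AND] = 0.31 × 0.148608 × 0.20 = 0.009214
P(Anesthesia gas delivery interrupted) [AND] = 0.572200 × 0.304839 × 0.009214 = 0.001607
Rounded to 4 decimal places: P(Anesthesia gas delivery interrupted) ≈ 0.0016.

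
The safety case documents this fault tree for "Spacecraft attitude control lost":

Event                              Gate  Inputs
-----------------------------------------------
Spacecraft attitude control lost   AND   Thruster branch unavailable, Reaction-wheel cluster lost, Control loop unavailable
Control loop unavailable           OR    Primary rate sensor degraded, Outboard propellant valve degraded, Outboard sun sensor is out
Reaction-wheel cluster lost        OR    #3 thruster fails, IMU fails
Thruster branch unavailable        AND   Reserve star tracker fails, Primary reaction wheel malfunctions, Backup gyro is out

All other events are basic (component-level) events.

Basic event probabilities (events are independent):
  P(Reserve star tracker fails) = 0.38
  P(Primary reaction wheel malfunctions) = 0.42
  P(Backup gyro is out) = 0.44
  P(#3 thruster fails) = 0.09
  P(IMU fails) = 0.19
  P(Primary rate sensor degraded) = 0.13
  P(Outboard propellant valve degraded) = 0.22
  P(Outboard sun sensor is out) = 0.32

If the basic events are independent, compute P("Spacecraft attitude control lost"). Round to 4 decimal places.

P(Thruster branch unavailable) [AND] = 0.38 × 0.42 × 0.44 = 0.070224
P(Reaction-wheel cluster lost) [OR] = 1 − (1−0.09) × (1−0.19) = 0.262900
P(Control loop unavailable) [OR] = 1 − (1−0.13) × (1−0.22) × (1−0.32) = 0.538552
P(Spacecraft attitude control lost) [AND] = 0.070224 × 0.262900 × 0.538552 = 0.009943
Rounded to 4 decimal places: P(Spacecraft attitude control lost) ≈ 0.0099.

0.0099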